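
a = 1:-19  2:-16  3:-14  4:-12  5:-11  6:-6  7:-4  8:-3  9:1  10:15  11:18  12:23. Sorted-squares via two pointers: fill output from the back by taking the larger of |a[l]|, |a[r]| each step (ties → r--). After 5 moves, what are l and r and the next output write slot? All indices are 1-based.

[1,12] |-19|<=|23| out[12]=529 → r--
[1,11] |-19|>|18| out[11]=361 → l++
[2,11] |-16|<=|18| out[10]=324 → r--
[2,10] |-16|>|15| out[9]=256 → l++
[3,10] |-14|<=|15| out[8]=225 → r--

l=3, r=9, next write slot=7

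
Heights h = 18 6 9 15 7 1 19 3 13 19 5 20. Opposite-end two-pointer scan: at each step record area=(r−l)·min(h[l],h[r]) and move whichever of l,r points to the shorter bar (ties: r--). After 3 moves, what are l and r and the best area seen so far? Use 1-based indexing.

[1,12] min(18,20)*11=198 best=198 * → l++
[2,12] min(6,20)*10=60 best=198 → l++
[3,12] min(9,20)*9=81 best=198 → l++

l=4, r=12, best area=198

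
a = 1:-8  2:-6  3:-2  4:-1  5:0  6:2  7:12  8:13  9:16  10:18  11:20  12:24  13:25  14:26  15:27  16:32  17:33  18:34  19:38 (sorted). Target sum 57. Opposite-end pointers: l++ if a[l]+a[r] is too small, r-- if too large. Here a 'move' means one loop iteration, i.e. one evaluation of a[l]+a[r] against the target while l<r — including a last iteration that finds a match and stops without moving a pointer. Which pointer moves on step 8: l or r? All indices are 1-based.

l=1 r=19: -8+38=30 <57, l++
l=2 r=19: -6+38=32 <57, l++
l=3 r=19: -2+38=36 <57, l++
l=4 r=19: -1+38=37 <57, l++
l=5 r=19: 0+38=38 <57, l++
l=6 r=19: 2+38=40 <57, l++
l=7 r=19: 12+38=50 <57, l++
l=8 r=19: 13+38=51 <57, l++

l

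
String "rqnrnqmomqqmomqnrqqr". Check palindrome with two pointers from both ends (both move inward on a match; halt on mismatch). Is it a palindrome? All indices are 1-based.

not a palindrome (mismatch at 3,18)

l=1 r=20: 'r'=='r', l++,r--
l=2 r=19: 'q'=='q', l++,r--
l=3 r=18: 'n'!='q', stop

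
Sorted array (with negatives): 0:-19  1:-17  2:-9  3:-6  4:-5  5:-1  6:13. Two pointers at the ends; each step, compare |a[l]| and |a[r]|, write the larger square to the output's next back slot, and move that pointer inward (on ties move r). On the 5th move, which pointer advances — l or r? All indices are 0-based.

l

[0,6] |-19|>|13| out[6]=361 → l++
[1,6] |-17|>|13| out[5]=289 → l++
[2,6] |-9|<=|13| out[4]=169 → r--
[2,5] |-9|>|-1| out[3]=81 → l++
[3,5] |-6|>|-1| out[2]=36 → l++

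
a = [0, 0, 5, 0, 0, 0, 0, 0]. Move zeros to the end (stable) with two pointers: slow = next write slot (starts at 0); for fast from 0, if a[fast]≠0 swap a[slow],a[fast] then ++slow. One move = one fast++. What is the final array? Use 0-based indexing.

[5, 0, 0, 0, 0, 0, 0, 0]

slow=0 fast=0: a[fast]=0, fast++
slow=0 fast=1: a[fast]=0, fast++
slow=0 fast=2: a[fast]=5≠0 swap→a[0]=5, slow++,fast++
slow=1 fast=3: a[fast]=0, fast++
slow=1 fast=4: a[fast]=0, fast++
slow=1 fast=5: a[fast]=0, fast++
slow=1 fast=6: a[fast]=0, fast++
slow=1 fast=7: a[fast]=0, fast++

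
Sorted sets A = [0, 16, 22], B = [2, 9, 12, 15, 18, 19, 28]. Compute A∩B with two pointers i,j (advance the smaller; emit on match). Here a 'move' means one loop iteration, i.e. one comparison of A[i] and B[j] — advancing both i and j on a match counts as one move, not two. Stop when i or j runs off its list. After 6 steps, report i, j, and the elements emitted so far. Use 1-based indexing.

[i=1,j=1] 0<2 → i++
[i=2,j=1] 16>2 → j++
[i=2,j=2] 16>9 → j++
[i=2,j=3] 16>12 → j++
[i=2,j=4] 16>15 → j++
[i=2,j=5] 16<18 → i++

i=3, j=5, emitted=[]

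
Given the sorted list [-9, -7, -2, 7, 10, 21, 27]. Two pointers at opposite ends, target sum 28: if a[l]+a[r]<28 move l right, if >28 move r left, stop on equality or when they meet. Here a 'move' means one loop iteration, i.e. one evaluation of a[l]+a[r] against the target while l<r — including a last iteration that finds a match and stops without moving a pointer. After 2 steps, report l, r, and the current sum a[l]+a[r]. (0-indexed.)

l=0 r=6: -9+27=18 <28, l++
l=1 r=6: -7+27=20 <28, l++

l=2, r=6, sum=25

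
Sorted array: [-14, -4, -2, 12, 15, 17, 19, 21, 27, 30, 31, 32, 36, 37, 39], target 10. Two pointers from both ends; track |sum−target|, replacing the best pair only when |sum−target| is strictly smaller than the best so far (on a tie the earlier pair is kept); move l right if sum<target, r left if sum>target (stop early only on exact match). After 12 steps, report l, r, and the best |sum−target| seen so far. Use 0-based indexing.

[0,14] -14+39=25 d=15 * → r--
[0,13] -14+37=23 d=13 * → r--
[0,12] -14+36=22 d=12 * → r--
[0,11] -14+32=18 d=8 * → r--
[0,10] -14+31=17 d=7 * → r--
[0,9] -14+30=16 d=6 * → r--
[0,8] -14+27=13 d=3 * → r--
[0,7] -14+21=7 d=3 → l++
[1,7] -4+21=17 d=7 → r--
[1,6] -4+19=15 d=5 → r--
[1,5] -4+17=13 d=3 → r--
[1,4] -4+15=11 d=1 * → r--

l=1, r=3, best |Δ|=1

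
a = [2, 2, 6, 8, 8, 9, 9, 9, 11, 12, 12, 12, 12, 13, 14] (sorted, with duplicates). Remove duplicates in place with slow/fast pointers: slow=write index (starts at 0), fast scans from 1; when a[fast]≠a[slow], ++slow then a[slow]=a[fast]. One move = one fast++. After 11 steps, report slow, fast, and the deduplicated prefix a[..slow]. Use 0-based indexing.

(s=0,f=1) a[fast]=2=a[slow] dup → fast++
(s=0,f=2) a[fast]=6≠a[slow]=2 write a[1]=6 → slow++,fast++
(s=1,f=3) a[fast]=8≠a[slow]=6 write a[2]=8 → slow++,fast++
(s=2,f=4) a[fast]=8=a[slow] dup → fast++
(s=2,f=5) a[fast]=9≠a[slow]=8 write a[3]=9 → slow++,fast++
(s=3,f=6) a[fast]=9=a[slow] dup → fast++
(s=3,f=7) a[fast]=9=a[slow] dup → fast++
(s=3,f=8) a[fast]=11≠a[slow]=9 write a[4]=11 → slow++,fast++
(s=4,f=9) a[fast]=12≠a[slow]=11 write a[5]=12 → slow++,fast++
(s=5,f=10) a[fast]=12=a[slow] dup → fast++
(s=5,f=11) a[fast]=12=a[slow] dup → fast++

slow=5, fast=12, prefix=[2, 6, 8, 9, 11, 12]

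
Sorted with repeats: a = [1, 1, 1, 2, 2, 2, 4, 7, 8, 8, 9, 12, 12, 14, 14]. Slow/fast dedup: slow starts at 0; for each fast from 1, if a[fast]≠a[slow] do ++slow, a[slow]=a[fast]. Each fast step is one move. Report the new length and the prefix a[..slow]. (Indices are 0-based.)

(s=0,f=1) a[fast]=1=a[slow] dup → fast++
(s=0,f=2) a[fast]=1=a[slow] dup → fast++
(s=0,f=3) a[fast]=2≠a[slow]=1 write a[1]=2 → slow++,fast++
(s=1,f=4) a[fast]=2=a[slow] dup → fast++
(s=1,f=5) a[fast]=2=a[slow] dup → fast++
(s=1,f=6) a[fast]=4≠a[slow]=2 write a[2]=4 → slow++,fast++
(s=2,f=7) a[fast]=7≠a[slow]=4 write a[3]=7 → slow++,fast++
(s=3,f=8) a[fast]=8≠a[slow]=7 write a[4]=8 → slow++,fast++
(s=4,f=9) a[fast]=8=a[slow] dup → fast++
(s=4,f=10) a[fast]=9≠a[slow]=8 write a[5]=9 → slow++,fast++
(s=5,f=11) a[fast]=12≠a[slow]=9 write a[6]=12 → slow++,fast++
(s=6,f=12) a[fast]=12=a[slow] dup → fast++
(s=6,f=13) a[fast]=14≠a[slow]=12 write a[7]=14 → slow++,fast++
(s=7,f=14) a[fast]=14=a[slow] dup → fast++

length 8; prefix = [1, 2, 4, 7, 8, 9, 12, 14]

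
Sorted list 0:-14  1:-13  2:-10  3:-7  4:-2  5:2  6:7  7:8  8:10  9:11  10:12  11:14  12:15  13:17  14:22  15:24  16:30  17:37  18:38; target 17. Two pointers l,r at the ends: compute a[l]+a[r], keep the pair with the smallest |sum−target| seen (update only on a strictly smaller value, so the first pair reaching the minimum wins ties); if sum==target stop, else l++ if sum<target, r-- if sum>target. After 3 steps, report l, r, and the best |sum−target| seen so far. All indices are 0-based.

[0,18] -14+38=24 d=7 * → r--
[0,17] -14+37=23 d=6 * → r--
[0,16] -14+30=16 d=1 * → l++

l=1, r=16, best |Δ|=1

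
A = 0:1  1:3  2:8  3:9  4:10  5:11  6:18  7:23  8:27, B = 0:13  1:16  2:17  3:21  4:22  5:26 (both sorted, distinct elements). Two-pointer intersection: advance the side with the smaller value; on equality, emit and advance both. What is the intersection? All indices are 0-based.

intersection = []

i=0 j=0: 1<13, i++
i=1 j=0: 3<13, i++
i=2 j=0: 8<13, i++
i=3 j=0: 9<13, i++
i=4 j=0: 10<13, i++
i=5 j=0: 11<13, i++
i=6 j=0: 18>13, j++
i=6 j=1: 18>16, j++
i=6 j=2: 18>17, j++
i=6 j=3: 18<21, i++
i=7 j=3: 23>21, j++
i=7 j=4: 23>22, j++
i=7 j=5: 23<26, i++
i=8 j=5: 27>26, j++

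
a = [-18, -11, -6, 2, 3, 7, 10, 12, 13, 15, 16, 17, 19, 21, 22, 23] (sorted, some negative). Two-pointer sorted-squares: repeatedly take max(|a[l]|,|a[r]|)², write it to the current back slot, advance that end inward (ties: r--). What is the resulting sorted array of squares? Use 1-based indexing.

[4, 9, 36, 49, 100, 121, 144, 169, 225, 256, 289, 324, 361, 441, 484, 529]

l=1 r=16: |-18|<=|23| out[16]=529, r--
l=1 r=15: |-18|<=|22| out[15]=484, r--
l=1 r=14: |-18|<=|21| out[14]=441, r--
l=1 r=13: |-18|<=|19| out[13]=361, r--
l=1 r=12: |-18|>|17| out[12]=324, l++
l=2 r=12: |-11|<=|17| out[11]=289, r--
l=2 r=11: |-11|<=|16| out[10]=256, r--
l=2 r=10: |-11|<=|15| out[9]=225, r--
l=2 r=9: |-11|<=|13| out[8]=169, r--
l=2 r=8: |-11|<=|12| out[7]=144, r--
l=2 r=7: |-11|>|10| out[6]=121, l++
l=3 r=7: |-6|<=|10| out[5]=100, r--
l=3 r=6: |-6|<=|7| out[4]=49, r--
l=3 r=5: |-6|>|3| out[3]=36, l++
l=4 r=5: |2|<=|3| out[2]=9, r--
l=4 r=4: |2|<=|2| out[1]=4, r--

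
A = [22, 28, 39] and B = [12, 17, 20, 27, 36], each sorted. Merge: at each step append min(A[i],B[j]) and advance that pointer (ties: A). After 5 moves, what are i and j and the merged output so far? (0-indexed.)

[i=0,j=0] A[i]=22>B[j]=12 take 12 → j++
[i=0,j=1] A[i]=22>B[j]=17 take 17 → j++
[i=0,j=2] A[i]=22>B[j]=20 take 20 → j++
[i=0,j=3] A[i]=22<=B[j]=27 take 22 → i++
[i=1,j=3] A[i]=28>B[j]=27 take 27 → j++

i=1, j=4, merged so far=[12, 17, 20, 22, 27]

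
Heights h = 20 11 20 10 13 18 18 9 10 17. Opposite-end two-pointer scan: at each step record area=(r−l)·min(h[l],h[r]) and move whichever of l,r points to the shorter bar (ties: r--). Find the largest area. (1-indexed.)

l=1 r=10: min(20,17)*9=153 best=153 *, r--
l=1 r=9: min(20,10)*8=80 best=153, r--
l=1 r=8: min(20,9)*7=63 best=153, r--
l=1 r=7: min(20,18)*6=108 best=153, r--
l=1 r=6: min(20,18)*5=90 best=153, r--
l=1 r=5: min(20,13)*4=52 best=153, r--
l=1 r=4: min(20,10)*3=30 best=153, r--
l=1 r=3: min(20,20)*2=40 best=153, r--
l=1 r=2: min(20,11)*1=11 best=153, r--

max area = 153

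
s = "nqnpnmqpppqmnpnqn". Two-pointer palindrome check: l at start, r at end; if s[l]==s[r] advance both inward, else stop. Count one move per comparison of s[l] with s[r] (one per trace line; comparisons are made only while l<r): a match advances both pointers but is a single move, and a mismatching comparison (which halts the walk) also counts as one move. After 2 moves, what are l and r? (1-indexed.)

[1,17] 'n'=='n' → l++,r--
[2,16] 'q'=='q' → l++,r--

l=3, r=15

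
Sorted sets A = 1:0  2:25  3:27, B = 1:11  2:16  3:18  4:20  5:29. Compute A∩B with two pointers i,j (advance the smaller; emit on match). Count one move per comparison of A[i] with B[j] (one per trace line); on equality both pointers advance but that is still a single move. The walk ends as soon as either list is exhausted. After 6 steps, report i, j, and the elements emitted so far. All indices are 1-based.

[i=1,j=1] 0<11 → i++
[i=2,j=1] 25>11 → j++
[i=2,j=2] 25>16 → j++
[i=2,j=3] 25>18 → j++
[i=2,j=4] 25>20 → j++
[i=2,j=5] 25<29 → i++

i=3, j=5, emitted=[]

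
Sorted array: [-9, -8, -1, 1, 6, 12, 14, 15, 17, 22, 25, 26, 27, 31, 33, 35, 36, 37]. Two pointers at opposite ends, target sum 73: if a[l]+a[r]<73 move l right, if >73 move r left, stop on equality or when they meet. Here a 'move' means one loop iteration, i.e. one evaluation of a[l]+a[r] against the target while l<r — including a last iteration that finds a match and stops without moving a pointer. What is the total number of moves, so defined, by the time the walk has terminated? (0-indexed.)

17 moves

[0,17] -9+37=28 <73 → l++
[1,17] -8+37=29 <73 → l++
[2,17] -1+37=36 <73 → l++
[3,17] 1+37=38 <73 → l++
[4,17] 6+37=43 <73 → l++
[5,17] 12+37=49 <73 → l++
[6,17] 14+37=51 <73 → l++
[7,17] 15+37=52 <73 → l++
[8,17] 17+37=54 <73 → l++
[9,17] 22+37=59 <73 → l++
[10,17] 25+37=62 <73 → l++
[11,17] 26+37=63 <73 → l++
[12,17] 27+37=64 <73 → l++
[13,17] 31+37=68 <73 → l++
[14,17] 33+37=70 <73 → l++
[15,17] 35+37=72 <73 → l++
[16,17] 36+37=73 → found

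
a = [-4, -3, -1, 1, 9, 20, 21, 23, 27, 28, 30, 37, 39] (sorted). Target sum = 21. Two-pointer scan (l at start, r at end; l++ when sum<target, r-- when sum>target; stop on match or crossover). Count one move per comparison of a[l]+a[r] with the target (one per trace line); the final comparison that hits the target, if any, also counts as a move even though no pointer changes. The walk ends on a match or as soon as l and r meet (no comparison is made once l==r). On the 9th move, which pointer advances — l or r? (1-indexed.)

l

[1,13] -4+39=35 >21 → r--
[1,12] -4+37=33 >21 → r--
[1,11] -4+30=26 >21 → r--
[1,10] -4+28=24 >21 → r--
[1,9] -4+27=23 >21 → r--
[1,8] -4+23=19 <21 → l++
[2,8] -3+23=20 <21 → l++
[3,8] -1+23=22 >21 → r--
[3,7] -1+21=20 <21 → l++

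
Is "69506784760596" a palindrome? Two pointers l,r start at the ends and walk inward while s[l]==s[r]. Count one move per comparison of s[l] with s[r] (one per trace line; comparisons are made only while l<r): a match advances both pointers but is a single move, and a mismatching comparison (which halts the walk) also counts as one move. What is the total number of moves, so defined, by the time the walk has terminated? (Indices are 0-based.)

l=0 r=13: '6'=='6', l++,r--
l=1 r=12: '9'=='9', l++,r--
l=2 r=11: '5'=='5', l++,r--
l=3 r=10: '0'=='0', l++,r--
l=4 r=9: '6'=='6', l++,r--
l=5 r=8: '7'=='7', l++,r--
l=6 r=7: '8'!='4', stop

7 moves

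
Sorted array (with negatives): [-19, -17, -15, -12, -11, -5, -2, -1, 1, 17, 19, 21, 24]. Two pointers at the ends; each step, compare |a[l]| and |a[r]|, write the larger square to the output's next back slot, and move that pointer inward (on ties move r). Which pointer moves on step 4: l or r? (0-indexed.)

l

l=0 r=12: |-19|<=|24| out[12]=576, r--
l=0 r=11: |-19|<=|21| out[11]=441, r--
l=0 r=10: |-19|<=|19| out[10]=361, r--
l=0 r=9: |-19|>|17| out[9]=361, l++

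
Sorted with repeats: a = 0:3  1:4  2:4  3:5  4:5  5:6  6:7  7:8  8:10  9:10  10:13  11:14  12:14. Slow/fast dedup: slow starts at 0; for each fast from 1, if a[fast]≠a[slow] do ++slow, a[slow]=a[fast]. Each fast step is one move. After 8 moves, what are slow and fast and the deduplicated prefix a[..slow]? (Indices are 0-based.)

(s=0,f=1) a[fast]=4≠a[slow]=3 write a[1]=4 → slow++,fast++
(s=1,f=2) a[fast]=4=a[slow] dup → fast++
(s=1,f=3) a[fast]=5≠a[slow]=4 write a[2]=5 → slow++,fast++
(s=2,f=4) a[fast]=5=a[slow] dup → fast++
(s=2,f=5) a[fast]=6≠a[slow]=5 write a[3]=6 → slow++,fast++
(s=3,f=6) a[fast]=7≠a[slow]=6 write a[4]=7 → slow++,fast++
(s=4,f=7) a[fast]=8≠a[slow]=7 write a[5]=8 → slow++,fast++
(s=5,f=8) a[fast]=10≠a[slow]=8 write a[6]=10 → slow++,fast++

slow=6, fast=9, prefix=[3, 4, 5, 6, 7, 8, 10]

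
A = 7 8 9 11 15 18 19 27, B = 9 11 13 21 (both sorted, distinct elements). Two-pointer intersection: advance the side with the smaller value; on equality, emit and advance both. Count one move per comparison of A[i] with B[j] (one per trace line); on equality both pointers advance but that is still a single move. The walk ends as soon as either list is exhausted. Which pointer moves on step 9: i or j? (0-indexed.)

j

i=0 j=0: 7<9, i++
i=1 j=0: 8<9, i++
i=2 j=0: 9==9 emit, i++,j++
i=3 j=1: 11==11 emit, i++,j++
i=4 j=2: 15>13, j++
i=4 j=3: 15<21, i++
i=5 j=3: 18<21, i++
i=6 j=3: 19<21, i++
i=7 j=3: 27>21, j++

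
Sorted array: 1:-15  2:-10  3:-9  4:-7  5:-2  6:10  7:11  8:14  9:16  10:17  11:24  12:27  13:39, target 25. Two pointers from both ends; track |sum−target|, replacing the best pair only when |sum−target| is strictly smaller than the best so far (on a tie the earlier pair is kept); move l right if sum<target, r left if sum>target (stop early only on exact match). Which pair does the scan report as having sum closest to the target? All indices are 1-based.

[1,13] -15+39=24 d=1 * → l++
[2,13] -10+39=29 d=4 → r--
[2,12] -10+27=17 d=8 → l++
[3,12] -9+27=18 d=7 → l++
[4,12] -7+27=20 d=5 → l++
[5,12] -2+27=25 d=0 * → stop

pair (-2, 27) with sum 25 (|Δ|=0)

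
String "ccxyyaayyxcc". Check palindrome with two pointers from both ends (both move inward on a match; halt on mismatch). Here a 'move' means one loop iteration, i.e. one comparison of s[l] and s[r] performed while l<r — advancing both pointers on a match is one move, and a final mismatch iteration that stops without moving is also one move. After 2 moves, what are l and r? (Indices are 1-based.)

l=3, r=10

[1,12] 'c'=='c' → l++,r--
[2,11] 'c'=='c' → l++,r--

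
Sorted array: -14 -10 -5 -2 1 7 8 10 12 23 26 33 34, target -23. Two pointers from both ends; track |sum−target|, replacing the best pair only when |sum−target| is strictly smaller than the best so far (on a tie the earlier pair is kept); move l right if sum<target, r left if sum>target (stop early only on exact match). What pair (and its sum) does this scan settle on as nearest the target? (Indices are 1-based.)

pair (-14, -10) with sum -24 (|Δ|=1)

[1,13] -14+34=20 d=43 * → r--
[1,12] -14+33=19 d=42 * → r--
[1,11] -14+26=12 d=35 * → r--
[1,10] -14+23=9 d=32 * → r--
[1,9] -14+12=-2 d=21 * → r--
[1,8] -14+10=-4 d=19 * → r--
[1,7] -14+8=-6 d=17 * → r--
[1,6] -14+7=-7 d=16 * → r--
[1,5] -14+1=-13 d=10 * → r--
[1,4] -14+-2=-16 d=7 * → r--
[1,3] -14+-5=-19 d=4 * → r--
[1,2] -14+-10=-24 d=1 * → l++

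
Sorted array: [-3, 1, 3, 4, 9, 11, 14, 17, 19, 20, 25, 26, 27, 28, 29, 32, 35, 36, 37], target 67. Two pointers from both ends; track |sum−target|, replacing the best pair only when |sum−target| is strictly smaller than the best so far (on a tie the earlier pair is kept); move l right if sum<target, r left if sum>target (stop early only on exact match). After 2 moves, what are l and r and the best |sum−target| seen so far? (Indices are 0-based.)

l=2, r=18, best |Δ|=29

[0,18] -3+37=34 d=33 * → l++
[1,18] 1+37=38 d=29 * → l++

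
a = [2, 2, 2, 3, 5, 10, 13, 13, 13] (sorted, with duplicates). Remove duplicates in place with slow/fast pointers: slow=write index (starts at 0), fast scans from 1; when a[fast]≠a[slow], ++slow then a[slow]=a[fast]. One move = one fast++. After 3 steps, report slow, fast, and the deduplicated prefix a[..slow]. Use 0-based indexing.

(s=0,f=1) a[fast]=2=a[slow] dup → fast++
(s=0,f=2) a[fast]=2=a[slow] dup → fast++
(s=0,f=3) a[fast]=3≠a[slow]=2 write a[1]=3 → slow++,fast++

slow=1, fast=4, prefix=[2, 3]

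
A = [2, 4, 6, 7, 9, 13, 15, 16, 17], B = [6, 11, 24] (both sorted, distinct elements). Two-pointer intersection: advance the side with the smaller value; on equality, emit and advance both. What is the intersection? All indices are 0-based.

[i=0,j=0] 2<6 → i++
[i=1,j=0] 4<6 → i++
[i=2,j=0] 6==6 emit → i++,j++
[i=3,j=1] 7<11 → i++
[i=4,j=1] 9<11 → i++
[i=5,j=1] 13>11 → j++
[i=5,j=2] 13<24 → i++
[i=6,j=2] 15<24 → i++
[i=7,j=2] 16<24 → i++
[i=8,j=2] 17<24 → i++

intersection = [6]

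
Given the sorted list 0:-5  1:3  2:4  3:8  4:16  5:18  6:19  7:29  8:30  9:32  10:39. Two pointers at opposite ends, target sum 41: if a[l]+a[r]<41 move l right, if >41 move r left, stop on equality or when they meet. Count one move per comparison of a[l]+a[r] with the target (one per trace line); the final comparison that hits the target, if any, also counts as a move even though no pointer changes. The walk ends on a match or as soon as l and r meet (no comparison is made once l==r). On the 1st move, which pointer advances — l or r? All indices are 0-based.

[0,10] -5+39=34 <41 → l++

l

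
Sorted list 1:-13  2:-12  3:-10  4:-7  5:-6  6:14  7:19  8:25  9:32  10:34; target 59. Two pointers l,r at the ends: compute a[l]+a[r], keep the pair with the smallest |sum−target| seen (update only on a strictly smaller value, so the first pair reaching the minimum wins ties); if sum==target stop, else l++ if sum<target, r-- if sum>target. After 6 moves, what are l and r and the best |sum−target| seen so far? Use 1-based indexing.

l=7, r=10, best |Δ|=11

l=1 r=10: -13+34=21 d=38 *, l++
l=2 r=10: -12+34=22 d=37 *, l++
l=3 r=10: -10+34=24 d=35 *, l++
l=4 r=10: -7+34=27 d=32 *, l++
l=5 r=10: -6+34=28 d=31 *, l++
l=6 r=10: 14+34=48 d=11 *, l++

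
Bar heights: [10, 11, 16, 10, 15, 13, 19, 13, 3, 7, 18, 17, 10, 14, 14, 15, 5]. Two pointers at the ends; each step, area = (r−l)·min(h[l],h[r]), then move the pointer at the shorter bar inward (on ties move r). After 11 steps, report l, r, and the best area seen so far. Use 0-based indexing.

l=0 r=16: min(10,5)*16=80 best=80 *, r--
l=0 r=15: min(10,15)*15=150 best=150 *, l++
l=1 r=15: min(11,15)*14=154 best=154 *, l++
l=2 r=15: min(16,15)*13=195 best=195 *, r--
l=2 r=14: min(16,14)*12=168 best=195, r--
l=2 r=13: min(16,14)*11=154 best=195, r--
l=2 r=12: min(16,10)*10=100 best=195, r--
l=2 r=11: min(16,17)*9=144 best=195, l++
l=3 r=11: min(10,17)*8=80 best=195, l++
l=4 r=11: min(15,17)*7=105 best=195, l++
l=5 r=11: min(13,17)*6=78 best=195, l++

l=6, r=11, best area=195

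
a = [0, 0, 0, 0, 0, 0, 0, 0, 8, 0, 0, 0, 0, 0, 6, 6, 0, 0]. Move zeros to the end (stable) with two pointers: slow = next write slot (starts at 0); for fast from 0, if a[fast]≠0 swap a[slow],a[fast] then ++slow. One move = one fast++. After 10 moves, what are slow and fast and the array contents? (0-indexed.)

(s=0,f=0) a[fast]=0 → fast++
(s=0,f=1) a[fast]=0 → fast++
(s=0,f=2) a[fast]=0 → fast++
(s=0,f=3) a[fast]=0 → fast++
(s=0,f=4) a[fast]=0 → fast++
(s=0,f=5) a[fast]=0 → fast++
(s=0,f=6) a[fast]=0 → fast++
(s=0,f=7) a[fast]=0 → fast++
(s=0,f=8) a[fast]=8≠0 swap→a[0]=8 → slow++,fast++
(s=1,f=9) a[fast]=0 → fast++

slow=1, fast=10, a=[8, 0, 0, 0, 0, 0, 0, 0, 0, 0, 0, 0, 0, 0, 6, 6, 0, 0]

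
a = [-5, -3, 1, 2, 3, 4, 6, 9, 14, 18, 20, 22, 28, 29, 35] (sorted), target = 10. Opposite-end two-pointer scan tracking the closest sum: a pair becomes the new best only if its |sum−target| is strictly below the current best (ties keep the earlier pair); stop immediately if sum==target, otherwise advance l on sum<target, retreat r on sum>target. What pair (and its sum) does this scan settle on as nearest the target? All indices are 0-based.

pair (1, 9) with sum 10 (|Δ|=0)

l=0 r=14: -5+35=30 d=20 *, r--
l=0 r=13: -5+29=24 d=14 *, r--
l=0 r=12: -5+28=23 d=13 *, r--
l=0 r=11: -5+22=17 d=7 *, r--
l=0 r=10: -5+20=15 d=5 *, r--
l=0 r=9: -5+18=13 d=3 *, r--
l=0 r=8: -5+14=9 d=1 *, l++
l=1 r=8: -3+14=11 d=1, r--
l=1 r=7: -3+9=6 d=4, l++
l=2 r=7: 1+9=10 d=0 *, stop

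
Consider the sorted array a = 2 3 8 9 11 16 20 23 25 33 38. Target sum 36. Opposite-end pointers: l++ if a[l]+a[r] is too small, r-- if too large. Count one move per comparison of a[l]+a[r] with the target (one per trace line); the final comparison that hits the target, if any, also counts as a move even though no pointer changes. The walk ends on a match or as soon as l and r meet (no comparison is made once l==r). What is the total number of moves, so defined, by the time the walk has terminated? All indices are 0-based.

l=0 r=10: 2+38=40 >36, r--
l=0 r=9: 2+33=35 <36, l++
l=1 r=9: 3+33=36, found

3 moves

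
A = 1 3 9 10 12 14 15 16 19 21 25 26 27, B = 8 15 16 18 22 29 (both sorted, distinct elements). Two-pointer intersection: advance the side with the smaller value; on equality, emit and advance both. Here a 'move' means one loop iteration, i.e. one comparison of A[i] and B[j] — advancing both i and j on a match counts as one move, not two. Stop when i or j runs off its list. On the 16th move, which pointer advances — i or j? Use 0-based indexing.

i

i=0 j=0: 1<8, i++
i=1 j=0: 3<8, i++
i=2 j=0: 9>8, j++
i=2 j=1: 9<15, i++
i=3 j=1: 10<15, i++
i=4 j=1: 12<15, i++
i=5 j=1: 14<15, i++
i=6 j=1: 15==15 emit, i++,j++
i=7 j=2: 16==16 emit, i++,j++
i=8 j=3: 19>18, j++
i=8 j=4: 19<22, i++
i=9 j=4: 21<22, i++
i=10 j=4: 25>22, j++
i=10 j=5: 25<29, i++
i=11 j=5: 26<29, i++
i=12 j=5: 27<29, i++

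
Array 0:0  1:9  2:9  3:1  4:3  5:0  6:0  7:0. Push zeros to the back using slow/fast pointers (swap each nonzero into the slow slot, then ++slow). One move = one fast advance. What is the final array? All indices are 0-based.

(s=0,f=0) a[fast]=0 → fast++
(s=0,f=1) a[fast]=9≠0 swap→a[0]=9 → slow++,fast++
(s=1,f=2) a[fast]=9≠0 swap→a[1]=9 → slow++,fast++
(s=2,f=3) a[fast]=1≠0 swap→a[2]=1 → slow++,fast++
(s=3,f=4) a[fast]=3≠0 swap→a[3]=3 → slow++,fast++
(s=4,f=5) a[fast]=0 → fast++
(s=4,f=6) a[fast]=0 → fast++
(s=4,f=7) a[fast]=0 → fast++

[9, 9, 1, 3, 0, 0, 0, 0]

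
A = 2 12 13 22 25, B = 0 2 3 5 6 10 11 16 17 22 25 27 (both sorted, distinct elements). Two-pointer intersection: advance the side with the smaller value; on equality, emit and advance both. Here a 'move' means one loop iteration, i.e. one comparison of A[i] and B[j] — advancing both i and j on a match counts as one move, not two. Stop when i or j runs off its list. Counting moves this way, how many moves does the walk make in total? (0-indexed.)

[i=0,j=0] 2>0 → j++
[i=0,j=1] 2==2 emit → i++,j++
[i=1,j=2] 12>3 → j++
[i=1,j=3] 12>5 → j++
[i=1,j=4] 12>6 → j++
[i=1,j=5] 12>10 → j++
[i=1,j=6] 12>11 → j++
[i=1,j=7] 12<16 → i++
[i=2,j=7] 13<16 → i++
[i=3,j=7] 22>16 → j++
[i=3,j=8] 22>17 → j++
[i=3,j=9] 22==22 emit → i++,j++
[i=4,j=10] 25==25 emit → i++,j++

13 moves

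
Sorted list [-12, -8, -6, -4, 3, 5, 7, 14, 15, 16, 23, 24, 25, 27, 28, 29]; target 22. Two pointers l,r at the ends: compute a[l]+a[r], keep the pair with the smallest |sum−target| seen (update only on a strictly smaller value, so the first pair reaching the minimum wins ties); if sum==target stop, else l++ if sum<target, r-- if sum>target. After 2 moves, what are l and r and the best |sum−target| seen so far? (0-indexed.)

l=0 r=15: -12+29=17 d=5 *, l++
l=1 r=15: -8+29=21 d=1 *, l++

l=2, r=15, best |Δ|=1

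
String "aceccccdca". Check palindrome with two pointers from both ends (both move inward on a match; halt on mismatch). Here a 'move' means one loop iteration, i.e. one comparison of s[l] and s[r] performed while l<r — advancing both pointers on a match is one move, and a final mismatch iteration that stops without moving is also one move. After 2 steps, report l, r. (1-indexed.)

l=3, r=8

[1,10] 'a'=='a' → l++,r--
[2,9] 'c'=='c' → l++,r--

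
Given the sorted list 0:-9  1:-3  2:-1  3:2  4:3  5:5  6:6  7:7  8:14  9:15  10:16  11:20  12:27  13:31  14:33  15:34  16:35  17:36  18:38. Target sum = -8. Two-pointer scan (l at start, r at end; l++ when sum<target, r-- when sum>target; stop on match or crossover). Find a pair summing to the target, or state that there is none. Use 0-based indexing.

no pair

[0,18] -9+38=29 >-8 → r--
[0,17] -9+36=27 >-8 → r--
[0,16] -9+35=26 >-8 → r--
[0,15] -9+34=25 >-8 → r--
[0,14] -9+33=24 >-8 → r--
[0,13] -9+31=22 >-8 → r--
[0,12] -9+27=18 >-8 → r--
[0,11] -9+20=11 >-8 → r--
[0,10] -9+16=7 >-8 → r--
[0,9] -9+15=6 >-8 → r--
[0,8] -9+14=5 >-8 → r--
[0,7] -9+7=-2 >-8 → r--
[0,6] -9+6=-3 >-8 → r--
[0,5] -9+5=-4 >-8 → r--
[0,4] -9+3=-6 >-8 → r--
[0,3] -9+2=-7 >-8 → r--
[0,2] -9+-1=-10 <-8 → l++
[1,2] -3+-1=-4 >-8 → r--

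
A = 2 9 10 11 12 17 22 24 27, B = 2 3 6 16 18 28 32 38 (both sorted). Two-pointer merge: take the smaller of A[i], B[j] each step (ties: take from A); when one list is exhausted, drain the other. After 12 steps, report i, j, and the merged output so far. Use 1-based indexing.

i=8, j=6, merged so far=[2, 2, 3, 6, 9, 10, 11, 12, 16, 17, 18, 22]

i=1 j=1: A[i]=2<=B[j]=2 take 2, i++
i=2 j=1: A[i]=9>B[j]=2 take 2, j++
i=2 j=2: A[i]=9>B[j]=3 take 3, j++
i=2 j=3: A[i]=9>B[j]=6 take 6, j++
i=2 j=4: A[i]=9<=B[j]=16 take 9, i++
i=3 j=4: A[i]=10<=B[j]=16 take 10, i++
i=4 j=4: A[i]=11<=B[j]=16 take 11, i++
i=5 j=4: A[i]=12<=B[j]=16 take 12, i++
i=6 j=4: A[i]=17>B[j]=16 take 16, j++
i=6 j=5: A[i]=17<=B[j]=18 take 17, i++
i=7 j=5: A[i]=22>B[j]=18 take 18, j++
i=7 j=6: A[i]=22<=B[j]=28 take 22, i++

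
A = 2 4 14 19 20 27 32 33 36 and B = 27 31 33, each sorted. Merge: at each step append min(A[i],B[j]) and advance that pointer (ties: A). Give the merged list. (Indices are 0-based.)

[2, 4, 14, 19, 20, 27, 27, 31, 32, 33, 33, 36]

i=0 j=0: A[i]=2<=B[j]=27 take 2, i++
i=1 j=0: A[i]=4<=B[j]=27 take 4, i++
i=2 j=0: A[i]=14<=B[j]=27 take 14, i++
i=3 j=0: A[i]=19<=B[j]=27 take 19, i++
i=4 j=0: A[i]=20<=B[j]=27 take 20, i++
i=5 j=0: A[i]=27<=B[j]=27 take 27, i++
i=6 j=0: A[i]=32>B[j]=27 take 27, j++
i=6 j=1: A[i]=32>B[j]=31 take 31, j++
i=6 j=2: A[i]=32<=B[j]=33 take 32, i++
i=7 j=2: A[i]=33<=B[j]=33 take 33, i++
i=8 j=2: A[i]=36>B[j]=33 take 33, j++
i=8 j=3: B done, take A[i]=36, i++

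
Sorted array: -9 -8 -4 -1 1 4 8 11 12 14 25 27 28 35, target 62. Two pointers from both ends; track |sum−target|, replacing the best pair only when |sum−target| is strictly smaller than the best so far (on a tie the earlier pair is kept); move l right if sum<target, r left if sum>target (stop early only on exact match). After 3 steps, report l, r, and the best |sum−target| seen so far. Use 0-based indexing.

l=3, r=13, best |Δ|=31

l=0 r=13: -9+35=26 d=36 *, l++
l=1 r=13: -8+35=27 d=35 *, l++
l=2 r=13: -4+35=31 d=31 *, l++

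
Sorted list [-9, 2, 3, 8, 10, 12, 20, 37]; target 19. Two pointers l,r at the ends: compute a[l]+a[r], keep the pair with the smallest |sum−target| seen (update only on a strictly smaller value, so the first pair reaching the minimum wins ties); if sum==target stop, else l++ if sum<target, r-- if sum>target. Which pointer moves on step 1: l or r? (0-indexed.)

[0,7] -9+37=28 d=9 * → r--

r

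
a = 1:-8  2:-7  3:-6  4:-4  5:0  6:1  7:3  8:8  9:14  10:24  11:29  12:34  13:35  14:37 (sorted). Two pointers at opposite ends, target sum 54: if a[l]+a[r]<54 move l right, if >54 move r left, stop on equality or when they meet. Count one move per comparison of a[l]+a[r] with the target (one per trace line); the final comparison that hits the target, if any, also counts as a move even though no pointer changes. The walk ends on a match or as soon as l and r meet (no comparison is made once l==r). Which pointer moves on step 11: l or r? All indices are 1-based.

r

l=1 r=14: -8+37=29 <54, l++
l=2 r=14: -7+37=30 <54, l++
l=3 r=14: -6+37=31 <54, l++
l=4 r=14: -4+37=33 <54, l++
l=5 r=14: 0+37=37 <54, l++
l=6 r=14: 1+37=38 <54, l++
l=7 r=14: 3+37=40 <54, l++
l=8 r=14: 8+37=45 <54, l++
l=9 r=14: 14+37=51 <54, l++
l=10 r=14: 24+37=61 >54, r--
l=10 r=13: 24+35=59 >54, r--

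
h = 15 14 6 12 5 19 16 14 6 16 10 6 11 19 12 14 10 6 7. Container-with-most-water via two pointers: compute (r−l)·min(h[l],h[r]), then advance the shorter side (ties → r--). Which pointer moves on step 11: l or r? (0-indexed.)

l=0 r=18: min(15,7)*18=126 best=126 *, r--
l=0 r=17: min(15,6)*17=102 best=126, r--
l=0 r=16: min(15,10)*16=160 best=160 *, r--
l=0 r=15: min(15,14)*15=210 best=210 *, r--
l=0 r=14: min(15,12)*14=168 best=210, r--
l=0 r=13: min(15,19)*13=195 best=210, l++
l=1 r=13: min(14,19)*12=168 best=210, l++
l=2 r=13: min(6,19)*11=66 best=210, l++
l=3 r=13: min(12,19)*10=120 best=210, l++
l=4 r=13: min(5,19)*9=45 best=210, l++
l=5 r=13: min(19,19)*8=152 best=210, r--

r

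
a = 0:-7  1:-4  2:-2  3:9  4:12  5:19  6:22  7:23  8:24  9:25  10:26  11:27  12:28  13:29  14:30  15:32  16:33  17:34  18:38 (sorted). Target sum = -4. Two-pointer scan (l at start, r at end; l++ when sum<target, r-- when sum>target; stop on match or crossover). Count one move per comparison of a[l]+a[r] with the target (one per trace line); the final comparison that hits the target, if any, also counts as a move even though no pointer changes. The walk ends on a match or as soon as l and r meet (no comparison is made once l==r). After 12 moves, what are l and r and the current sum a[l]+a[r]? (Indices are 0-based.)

l=0 r=18: -7+38=31 >-4, r--
l=0 r=17: -7+34=27 >-4, r--
l=0 r=16: -7+33=26 >-4, r--
l=0 r=15: -7+32=25 >-4, r--
l=0 r=14: -7+30=23 >-4, r--
l=0 r=13: -7+29=22 >-4, r--
l=0 r=12: -7+28=21 >-4, r--
l=0 r=11: -7+27=20 >-4, r--
l=0 r=10: -7+26=19 >-4, r--
l=0 r=9: -7+25=18 >-4, r--
l=0 r=8: -7+24=17 >-4, r--
l=0 r=7: -7+23=16 >-4, r--

l=0, r=6, sum=15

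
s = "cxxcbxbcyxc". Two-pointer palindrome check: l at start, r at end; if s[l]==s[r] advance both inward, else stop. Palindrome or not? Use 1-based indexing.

[1,11] 'c'=='c' → l++,r--
[2,10] 'x'=='x' → l++,r--
[3,9] 'x'!='y' → stop

not a palindrome (mismatch at 3,9)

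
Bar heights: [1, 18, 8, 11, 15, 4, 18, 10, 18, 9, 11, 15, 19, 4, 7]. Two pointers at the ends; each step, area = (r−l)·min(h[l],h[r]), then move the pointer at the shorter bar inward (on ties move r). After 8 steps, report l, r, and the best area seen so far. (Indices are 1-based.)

l=7, r=13, best area=198

[1,15] min(1,7)*14=14 best=14 * → l++
[2,15] min(18,7)*13=91 best=91 * → r--
[2,14] min(18,4)*12=48 best=91 → r--
[2,13] min(18,19)*11=198 best=198 * → l++
[3,13] min(8,19)*10=80 best=198 → l++
[4,13] min(11,19)*9=99 best=198 → l++
[5,13] min(15,19)*8=120 best=198 → l++
[6,13] min(4,19)*7=28 best=198 → l++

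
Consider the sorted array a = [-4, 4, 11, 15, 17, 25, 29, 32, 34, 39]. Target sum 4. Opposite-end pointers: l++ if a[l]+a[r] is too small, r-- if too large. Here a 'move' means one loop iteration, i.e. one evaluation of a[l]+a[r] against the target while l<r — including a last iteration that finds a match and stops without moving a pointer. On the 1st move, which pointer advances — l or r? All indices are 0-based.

r

[0,9] -4+39=35 >4 → r--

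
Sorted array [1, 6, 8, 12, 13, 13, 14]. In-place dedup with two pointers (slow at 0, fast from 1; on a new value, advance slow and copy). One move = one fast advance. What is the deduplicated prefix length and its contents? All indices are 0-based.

(s=0,f=1) a[fast]=6≠a[slow]=1 write a[1]=6 → slow++,fast++
(s=1,f=2) a[fast]=8≠a[slow]=6 write a[2]=8 → slow++,fast++
(s=2,f=3) a[fast]=12≠a[slow]=8 write a[3]=12 → slow++,fast++
(s=3,f=4) a[fast]=13≠a[slow]=12 write a[4]=13 → slow++,fast++
(s=4,f=5) a[fast]=13=a[slow] dup → fast++
(s=4,f=6) a[fast]=14≠a[slow]=13 write a[5]=14 → slow++,fast++

length 6; prefix = [1, 6, 8, 12, 13, 14]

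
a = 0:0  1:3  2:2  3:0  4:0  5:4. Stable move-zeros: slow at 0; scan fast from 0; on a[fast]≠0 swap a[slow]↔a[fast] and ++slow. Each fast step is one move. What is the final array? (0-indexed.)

[3, 2, 4, 0, 0, 0]

(s=0,f=0) a[fast]=0 → fast++
(s=0,f=1) a[fast]=3≠0 swap→a[0]=3 → slow++,fast++
(s=1,f=2) a[fast]=2≠0 swap→a[1]=2 → slow++,fast++
(s=2,f=3) a[fast]=0 → fast++
(s=2,f=4) a[fast]=0 → fast++
(s=2,f=5) a[fast]=4≠0 swap→a[2]=4 → slow++,fast++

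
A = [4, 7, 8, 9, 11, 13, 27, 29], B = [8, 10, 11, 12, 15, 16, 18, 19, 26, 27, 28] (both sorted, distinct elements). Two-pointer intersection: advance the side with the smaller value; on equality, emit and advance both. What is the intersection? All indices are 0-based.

[i=0,j=0] 4<8 → i++
[i=1,j=0] 7<8 → i++
[i=2,j=0] 8==8 emit → i++,j++
[i=3,j=1] 9<10 → i++
[i=4,j=1] 11>10 → j++
[i=4,j=2] 11==11 emit → i++,j++
[i=5,j=3] 13>12 → j++
[i=5,j=4] 13<15 → i++
[i=6,j=4] 27>15 → j++
[i=6,j=5] 27>16 → j++
[i=6,j=6] 27>18 → j++
[i=6,j=7] 27>19 → j++
[i=6,j=8] 27>26 → j++
[i=6,j=9] 27==27 emit → i++,j++
[i=7,j=10] 29>28 → j++

intersection = [8, 11, 27]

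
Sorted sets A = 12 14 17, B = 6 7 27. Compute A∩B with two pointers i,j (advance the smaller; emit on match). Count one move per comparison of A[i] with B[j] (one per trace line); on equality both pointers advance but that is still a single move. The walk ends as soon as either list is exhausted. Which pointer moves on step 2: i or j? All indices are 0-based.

i=0 j=0: 12>6, j++
i=0 j=1: 12>7, j++

j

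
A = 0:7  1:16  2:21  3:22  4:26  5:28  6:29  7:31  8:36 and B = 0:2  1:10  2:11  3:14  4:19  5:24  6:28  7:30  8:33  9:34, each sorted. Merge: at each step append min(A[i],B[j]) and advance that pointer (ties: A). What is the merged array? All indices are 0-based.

[2, 7, 10, 11, 14, 16, 19, 21, 22, 24, 26, 28, 28, 29, 30, 31, 33, 34, 36]

[i=0,j=0] A[i]=7>B[j]=2 take 2 → j++
[i=0,j=1] A[i]=7<=B[j]=10 take 7 → i++
[i=1,j=1] A[i]=16>B[j]=10 take 10 → j++
[i=1,j=2] A[i]=16>B[j]=11 take 11 → j++
[i=1,j=3] A[i]=16>B[j]=14 take 14 → j++
[i=1,j=4] A[i]=16<=B[j]=19 take 16 → i++
[i=2,j=4] A[i]=21>B[j]=19 take 19 → j++
[i=2,j=5] A[i]=21<=B[j]=24 take 21 → i++
[i=3,j=5] A[i]=22<=B[j]=24 take 22 → i++
[i=4,j=5] A[i]=26>B[j]=24 take 24 → j++
[i=4,j=6] A[i]=26<=B[j]=28 take 26 → i++
[i=5,j=6] A[i]=28<=B[j]=28 take 28 → i++
[i=6,j=6] A[i]=29>B[j]=28 take 28 → j++
[i=6,j=7] A[i]=29<=B[j]=30 take 29 → i++
[i=7,j=7] A[i]=31>B[j]=30 take 30 → j++
[i=7,j=8] A[i]=31<=B[j]=33 take 31 → i++
[i=8,j=8] A[i]=36>B[j]=33 take 33 → j++
[i=8,j=9] A[i]=36>B[j]=34 take 34 → j++
[i=8,j=10] B done, take A[i]=36 → i++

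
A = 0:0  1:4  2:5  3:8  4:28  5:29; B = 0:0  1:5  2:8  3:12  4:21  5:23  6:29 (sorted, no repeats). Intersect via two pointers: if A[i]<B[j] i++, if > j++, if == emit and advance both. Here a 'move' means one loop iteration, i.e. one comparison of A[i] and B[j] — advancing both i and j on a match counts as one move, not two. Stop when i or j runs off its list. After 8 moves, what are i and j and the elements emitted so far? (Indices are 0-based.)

i=5, j=6, emitted=[0, 5, 8]

i=0 j=0: 0==0 emit, i++,j++
i=1 j=1: 4<5, i++
i=2 j=1: 5==5 emit, i++,j++
i=3 j=2: 8==8 emit, i++,j++
i=4 j=3: 28>12, j++
i=4 j=4: 28>21, j++
i=4 j=5: 28>23, j++
i=4 j=6: 28<29, i++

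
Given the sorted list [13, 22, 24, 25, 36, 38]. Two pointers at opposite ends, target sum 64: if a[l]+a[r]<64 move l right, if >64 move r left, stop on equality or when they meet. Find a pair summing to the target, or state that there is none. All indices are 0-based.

no pair

l=0 r=5: 13+38=51 <64, l++
l=1 r=5: 22+38=60 <64, l++
l=2 r=5: 24+38=62 <64, l++
l=3 r=5: 25+38=63 <64, l++
l=4 r=5: 36+38=74 >64, r--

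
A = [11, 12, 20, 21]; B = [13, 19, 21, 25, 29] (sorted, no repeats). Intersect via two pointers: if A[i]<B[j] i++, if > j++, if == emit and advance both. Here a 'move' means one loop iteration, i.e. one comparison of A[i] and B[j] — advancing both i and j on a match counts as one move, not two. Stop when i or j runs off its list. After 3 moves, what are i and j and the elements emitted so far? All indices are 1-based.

i=3, j=2, emitted=[]

[i=1,j=1] 11<13 → i++
[i=2,j=1] 12<13 → i++
[i=3,j=1] 20>13 → j++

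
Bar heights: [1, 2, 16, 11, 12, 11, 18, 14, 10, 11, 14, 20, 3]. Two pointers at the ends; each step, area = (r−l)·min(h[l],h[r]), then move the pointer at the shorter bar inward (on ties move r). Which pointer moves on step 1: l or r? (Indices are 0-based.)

l

l=0 r=12: min(1,3)*12=12 best=12 *, l++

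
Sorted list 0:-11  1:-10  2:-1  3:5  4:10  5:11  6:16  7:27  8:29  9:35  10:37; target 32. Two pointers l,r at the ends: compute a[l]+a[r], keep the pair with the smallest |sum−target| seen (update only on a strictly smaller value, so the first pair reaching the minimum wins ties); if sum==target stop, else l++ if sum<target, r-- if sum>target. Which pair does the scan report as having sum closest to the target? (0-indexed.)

pair (5, 27) with sum 32 (|Δ|=0)

[0,10] -11+37=26 d=6 * → l++
[1,10] -10+37=27 d=5 * → l++
[2,10] -1+37=36 d=4 * → r--
[2,9] -1+35=34 d=2 * → r--
[2,8] -1+29=28 d=4 → l++
[3,8] 5+29=34 d=2 → r--
[3,7] 5+27=32 d=0 * → stop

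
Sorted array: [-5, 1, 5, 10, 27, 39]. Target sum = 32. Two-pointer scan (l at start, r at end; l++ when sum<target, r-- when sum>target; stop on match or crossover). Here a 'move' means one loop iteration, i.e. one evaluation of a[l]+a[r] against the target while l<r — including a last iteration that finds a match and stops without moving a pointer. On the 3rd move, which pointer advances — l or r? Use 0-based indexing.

l

[0,5] -5+39=34 >32 → r--
[0,4] -5+27=22 <32 → l++
[1,4] 1+27=28 <32 → l++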